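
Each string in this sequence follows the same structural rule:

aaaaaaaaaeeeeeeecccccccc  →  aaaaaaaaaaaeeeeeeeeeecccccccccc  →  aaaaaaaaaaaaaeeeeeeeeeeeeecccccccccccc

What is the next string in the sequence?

aaaaaaaaaaaaaaaeeeeeeeeeeeeeeeecccccccccccccc

The n-th term is 2n+3 a's then 3n-2 e's then 2n+2 c's, where the shown terms are n = 3, 4, 5.
For the next term, n = 6, so the run lengths are 15, 16, 14.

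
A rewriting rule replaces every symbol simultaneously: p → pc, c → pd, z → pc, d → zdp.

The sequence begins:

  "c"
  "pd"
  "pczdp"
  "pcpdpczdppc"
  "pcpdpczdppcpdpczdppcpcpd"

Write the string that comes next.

Rewriting the 24 symbols of pcpdpczdppcpdpczdppcpcpd one by one yields pc pd pc zdp pc pd pc zdp pc pc pd pc zdp pc pd pc zdp pc pc pd pc pd pc zdp; concatenated:

pcpdpczdppcpdpczdppcpcpdpczdppcpdpczdppcpcpdpcpdpczdp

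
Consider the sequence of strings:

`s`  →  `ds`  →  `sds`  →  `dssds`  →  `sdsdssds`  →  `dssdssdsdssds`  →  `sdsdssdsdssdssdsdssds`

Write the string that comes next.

dssdssdsdssdssdsdssdsdssdssdsdssds

From term 3 onward, concatenate the second-to-last term with the last: s·ds = sds, ds·sds = dssds, …
Continuing: dssdssdsdssds · sdsdssdsdssdssdsdssds gives term 8.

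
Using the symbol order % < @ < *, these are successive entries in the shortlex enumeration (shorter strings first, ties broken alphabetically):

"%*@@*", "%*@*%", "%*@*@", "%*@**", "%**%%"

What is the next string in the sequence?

Find the rightmost character of %**%% below *, bump it to the next letter, and reset everything to its right to %.

%**%@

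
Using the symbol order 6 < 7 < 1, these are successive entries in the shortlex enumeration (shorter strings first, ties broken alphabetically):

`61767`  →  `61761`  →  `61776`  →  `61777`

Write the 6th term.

61716

Stepping forward 2 times from 61777: 61777 → 61771, then the target.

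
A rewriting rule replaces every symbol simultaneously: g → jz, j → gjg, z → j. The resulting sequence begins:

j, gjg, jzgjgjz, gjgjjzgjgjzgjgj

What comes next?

jzgjgjzgjggjgjjzgjgjzgjgjjzgjgjzgjg

Applying the rule to each of the 15 symbols of gjgjjzgjgjzgjgj gives the pieces jz gjg jz gjg gjg j jz gjg jz gjg j jz gjg jz gjg, which concatenate to the answer.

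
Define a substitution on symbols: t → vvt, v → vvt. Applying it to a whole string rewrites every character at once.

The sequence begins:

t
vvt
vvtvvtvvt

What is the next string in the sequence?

vvtvvtvvtvvtvvtvvtvvtvvtvvt

Expanding vvtvvtvvt: v→vvt, v→vvt, t→vvt, v→vvt, v→vvt, t→vvt, v→vvt, v→vvt, t→vvt. Concatenated: vvt vvt vvt vvt vvt vvt vvt vvt vvt.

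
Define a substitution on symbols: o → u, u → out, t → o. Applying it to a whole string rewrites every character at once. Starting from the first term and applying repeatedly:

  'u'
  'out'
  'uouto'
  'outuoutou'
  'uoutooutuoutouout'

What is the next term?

outuoutouuoutooutuoutououtuouto

φ(uoutooutuoutouout) expands symbol-by-symbol to out u out o u u out o out u out o u out u out o; joining the 17 pieces gives the next term.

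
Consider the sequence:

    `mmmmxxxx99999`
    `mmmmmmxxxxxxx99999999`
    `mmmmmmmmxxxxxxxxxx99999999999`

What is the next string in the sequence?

mmmmmmmmmmxxxxxxxxxxxxx99999999999999

The n-th term is 2n m's then 3n-2 x's then 3n-1 9's, where the shown terms are n = 2, 3, 4.
Setting n = 5 gives 10, 13, 14 characters in each block.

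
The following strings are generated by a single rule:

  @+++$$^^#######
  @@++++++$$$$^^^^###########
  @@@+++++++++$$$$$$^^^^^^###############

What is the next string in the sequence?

The n-th term is n @'s then 3n +'s then 2n $'s then 2n ^'s then 4n+3 #'s (n = 1, 2, …).
For the next term, n = 4, so the run lengths are 4, 12, 8, 8, 19.

@@@@++++++++++++$$$$$$$$^^^^^^^^###################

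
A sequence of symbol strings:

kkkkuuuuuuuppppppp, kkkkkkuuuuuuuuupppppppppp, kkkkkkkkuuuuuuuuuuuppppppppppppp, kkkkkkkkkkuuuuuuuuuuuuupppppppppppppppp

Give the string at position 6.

kkkkkkkkkkkkkkuuuuuuuuuuuuuuuuupppppppppppppppppppppp

The n-th term is 2n k's then 2n+3 u's then 3n+1 p's, where the shown terms are n = 2, 3, 4, 5.
For term 6, n = 7, so the run lengths are 14, 17, 22.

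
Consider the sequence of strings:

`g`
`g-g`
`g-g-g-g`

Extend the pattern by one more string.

Each string is two copies of the previous one joined by '-'.
So the next term is two copies of g-g-g-g with '-' between the halves.

g-g-g-g-g-g-g-g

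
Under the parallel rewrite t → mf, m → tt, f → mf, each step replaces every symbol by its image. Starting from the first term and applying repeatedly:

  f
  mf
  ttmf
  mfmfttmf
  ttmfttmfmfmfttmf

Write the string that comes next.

mfmfttmfmfmfttmfttmfttmfmfmfttmf

Applying the rule to each of the 16 symbols of ttmfttmfmfmfttmf gives the pieces mf mf tt mf mf mf tt mf tt mf tt mf mf mf tt mf, which concatenate to the answer.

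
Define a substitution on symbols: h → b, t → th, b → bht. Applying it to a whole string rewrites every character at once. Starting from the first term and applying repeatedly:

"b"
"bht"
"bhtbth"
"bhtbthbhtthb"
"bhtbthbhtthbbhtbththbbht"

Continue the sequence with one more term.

Applying the rule to each of the 24 symbols of bhtbthbhtthbbhtbththbbht gives the pieces bht b th bht th b bht b th th b bht bht b th bht th b th b bht bht b th, which concatenate to the answer.

bhtbthbhtthbbhtbththbbhtbhtbthbhtthbthbbhtbhtbth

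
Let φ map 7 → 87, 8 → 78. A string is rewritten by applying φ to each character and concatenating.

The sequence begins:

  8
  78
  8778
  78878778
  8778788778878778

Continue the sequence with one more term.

Applying the rule to each of the 16 symbols of 8778788778878778 gives the pieces 78 87 87 78 87 78 78 87 87 78 78 87 78 87 87 78, which concatenate to the answer.

78878778877878878778788778878778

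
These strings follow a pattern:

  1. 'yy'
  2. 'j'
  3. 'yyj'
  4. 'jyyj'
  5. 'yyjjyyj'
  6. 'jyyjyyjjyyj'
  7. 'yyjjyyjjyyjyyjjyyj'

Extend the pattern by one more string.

jyyjyyjjyyjyyjjyyjjyyjyyjjyyj

This is a Fibonacci-style word recurrence s(k) = s(k−2)·s(k−1): e.g. yy·j = yyj.
The next term joins jyyjyyjjyyj and yyjjyyjjyyjyyjjyyj.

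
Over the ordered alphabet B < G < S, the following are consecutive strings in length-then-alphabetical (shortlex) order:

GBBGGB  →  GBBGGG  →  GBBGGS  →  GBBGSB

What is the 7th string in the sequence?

GBBSBB

Continuing the enumeration 3 steps past GBBGSB: GBBGSB → GBBGSG → GBBGSS → (answer).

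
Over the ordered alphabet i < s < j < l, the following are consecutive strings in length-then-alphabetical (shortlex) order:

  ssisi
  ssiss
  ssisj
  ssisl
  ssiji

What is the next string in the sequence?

ssijs

The successor of ssiji increments the rightmost position that isn't already l and resets every position after it to i.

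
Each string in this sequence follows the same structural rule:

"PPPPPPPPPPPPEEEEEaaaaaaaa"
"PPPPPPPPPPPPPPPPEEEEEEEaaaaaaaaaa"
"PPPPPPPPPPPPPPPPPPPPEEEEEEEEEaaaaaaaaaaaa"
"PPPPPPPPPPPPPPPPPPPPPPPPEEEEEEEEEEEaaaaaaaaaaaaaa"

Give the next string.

PPPPPPPPPPPPPPPPPPPPPPPPPPPPEEEEEEEEEEEEEaaaaaaaaaaaaaaaa

Term n consists of 4n P's, followed by 2n-1 E's, followed by 2n+2 a's, where the shown terms are n = 3, 4, 5, 6.
At n = 7 the blocks have lengths 28, 13, 16.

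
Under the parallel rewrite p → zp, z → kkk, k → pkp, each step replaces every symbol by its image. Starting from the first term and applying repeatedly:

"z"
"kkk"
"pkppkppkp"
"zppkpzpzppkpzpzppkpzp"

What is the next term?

Rewriting the 21 symbols of zppkpzpzppkpzpzppkpzp one by one yields kkk zp zp pkp zp kkk zp kkk zp zp pkp zp kkk zp kkk zp zp pkp zp kkk zp; concatenated:

kkkzpzppkpzpkkkzpkkkzpzppkpzpkkkzpkkkzpzppkpzpkkkzp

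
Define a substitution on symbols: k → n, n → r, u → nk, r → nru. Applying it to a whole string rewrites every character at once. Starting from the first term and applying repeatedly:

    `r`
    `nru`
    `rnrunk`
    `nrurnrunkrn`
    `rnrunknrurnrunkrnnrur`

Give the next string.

nrurnrunkrnrnrunknrurnrunkrnnrurrnrunknru

Replace each of the 21 characters of rnrunknrurnrunkrnnrur in place — nru r nru nk r n r nru nk nru r nru nk r n nru r r nru nk nru — and concatenate.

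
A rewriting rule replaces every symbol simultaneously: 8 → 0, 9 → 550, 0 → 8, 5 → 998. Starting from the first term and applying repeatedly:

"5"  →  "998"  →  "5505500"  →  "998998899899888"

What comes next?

5505500550550005505500550550000

Replace each of the 15 characters of 998998899899888 in place — 550 550 0 550 550 0 0 550 550 0 550 550 0 0 0 — and concatenate.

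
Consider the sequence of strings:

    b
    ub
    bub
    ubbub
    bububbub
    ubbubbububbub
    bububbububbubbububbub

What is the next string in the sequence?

ubbubbububbubbububbububbubbububbub

This is a Fibonacci-style word recurrence s(k) = s(k−2)·s(k−1): e.g. b·ub = bub.
So term 8 is ubbubbububbub·bububbububbubbububbub.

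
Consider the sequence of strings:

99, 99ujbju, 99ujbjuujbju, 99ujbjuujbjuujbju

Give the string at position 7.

99ujbjuujbjuujbjuujbjuujbjuujbju

Each term is the previous one with ujbju appended.
From 99ujbjuujbjuujbju, 3 further steps: 99ujbjuujbjuujbju → 99ujbjuujbjuujbjuujbju → 99ujbjuujbjuujbjuujbjuujbju → (answer).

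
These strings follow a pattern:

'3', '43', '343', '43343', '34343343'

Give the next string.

From term 3 onward, concatenate the second-to-last term with the last: 3·43 = 343, 43·343 = 43343, …
The next term joins 43343 and 34343343.

4334334343343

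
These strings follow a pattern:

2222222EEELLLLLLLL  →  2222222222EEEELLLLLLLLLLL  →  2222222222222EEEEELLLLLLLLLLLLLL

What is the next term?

2222222222222222EEEEEELLLLLLLLLLLLLLLLL

Term n consists of 3n-2 2's, followed by n E's, followed by 3n-1 L's, where the shown terms are n = 3, 4, 5.
At n = 6 the blocks have lengths 16, 6, 17.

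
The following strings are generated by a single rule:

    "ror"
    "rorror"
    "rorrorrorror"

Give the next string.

s(k+1) = s(k)·s(k) — each term doubles the last.
One more doubling of rorrorrorror gives the answer.

rorrorrorrorrorrorrorror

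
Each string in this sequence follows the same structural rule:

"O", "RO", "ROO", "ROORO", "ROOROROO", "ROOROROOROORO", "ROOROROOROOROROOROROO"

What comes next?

ROOROROOROOROROOROROOROOROROOROORO

From term 3 onward, concatenate the last term with the second-to-last: RO·O = ROO, ROO·RO = ROORO, …
The next term joins ROOROROOROOROROOROROO and ROOROROOROORO.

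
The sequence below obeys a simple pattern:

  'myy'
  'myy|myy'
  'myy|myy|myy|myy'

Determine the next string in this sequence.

myy|myy|myy|myy|myy|myy|myy|myy

s(k+1) = s(k)·|·s(k) — each term doubles the last with '|' between the halves.
One more doubling of myy|myy|myy|myy gives the answer.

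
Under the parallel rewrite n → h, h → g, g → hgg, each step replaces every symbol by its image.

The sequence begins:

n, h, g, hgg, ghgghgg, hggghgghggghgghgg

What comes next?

ghgghgghggghgghggghgghgghggghgghggghgghgg

Applying the rule to each of the 17 symbols of hggghgghggghgghgg gives the pieces g hgg hgg hgg g hgg hgg g hgg hgg hgg g hgg hgg g hgg hgg, which concatenate to the answer.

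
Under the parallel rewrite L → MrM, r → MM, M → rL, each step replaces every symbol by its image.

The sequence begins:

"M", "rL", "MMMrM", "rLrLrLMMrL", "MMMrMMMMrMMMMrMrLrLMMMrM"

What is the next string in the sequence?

rLrLrLMMrLrLrLrLMMrLrLrLrLMMrLMMMrMMMMrMrLrLrLMMrL

Applying the rule to each of the 24 symbols of MMMrMMMMrMMMMrMrLrLMMMrM gives the pieces rL rL rL MM rL rL rL rL MM rL rL rL rL MM rL MM MrM MM MrM rL rL rL MM rL, which concatenate to the answer.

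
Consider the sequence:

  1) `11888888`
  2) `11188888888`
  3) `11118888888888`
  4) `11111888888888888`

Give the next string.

11111188888888888888

Term n consists of n 1's, followed by 2n+2 8's, where the shown terms are n = 2, 3, 4, 5.
At n = 6 the blocks have lengths 6, 14.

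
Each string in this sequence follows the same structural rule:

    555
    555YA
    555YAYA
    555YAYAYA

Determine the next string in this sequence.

555YAYAYAYA

The strings grow by a fixed suffix YA each time.
So the next term is 555YAYAYA·YA.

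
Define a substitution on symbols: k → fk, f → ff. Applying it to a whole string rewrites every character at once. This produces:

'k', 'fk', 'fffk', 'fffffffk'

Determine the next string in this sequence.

fffffffffffffffk

Rewriting each symbol of fffffffk: f→ff, f→ff, f→ff, f→ff, f→ff, f→ff, f→ff, k→fk, which concatenates to ff ff ff ff ff ff ff fk.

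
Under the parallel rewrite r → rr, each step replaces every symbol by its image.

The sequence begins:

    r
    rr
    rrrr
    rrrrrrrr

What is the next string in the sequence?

rrrrrrrrrrrrrrrr

Expanding rrrrrrrr: r→rr, r→rr, r→rr, r→rr, r→rr, r→rr, r→rr, r→rr. Concatenated: rr rr rr rr rr rr rr rr.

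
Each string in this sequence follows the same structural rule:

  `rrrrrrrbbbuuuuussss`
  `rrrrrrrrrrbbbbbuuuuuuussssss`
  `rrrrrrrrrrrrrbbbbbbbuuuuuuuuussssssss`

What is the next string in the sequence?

Term n consists of 3n+1 r's, followed by 2n-1 b's, followed by 2n+1 u's, followed by 2n s's, where the shown terms are n = 2, 3, 4.
For the next term, n = 5, so the run lengths are 16, 9, 11, 10.

rrrrrrrrrrrrrrrrbbbbbbbbbuuuuuuuuuuussssssssss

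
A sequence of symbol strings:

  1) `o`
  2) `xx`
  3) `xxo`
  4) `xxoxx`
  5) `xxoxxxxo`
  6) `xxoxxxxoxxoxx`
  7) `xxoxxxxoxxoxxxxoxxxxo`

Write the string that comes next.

Each term (from the third on) is the previous term followed by the one before it: term 3 = xx·o = xxo.
The next term joins xxoxxxxoxxoxxxxoxxxxo and xxoxxxxoxxoxx.

xxoxxxxoxxoxxxxoxxxxoxxoxxxxoxxoxx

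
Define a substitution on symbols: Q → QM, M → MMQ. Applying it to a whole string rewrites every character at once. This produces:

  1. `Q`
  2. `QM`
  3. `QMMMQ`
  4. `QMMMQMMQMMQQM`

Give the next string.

φ(QMMMQMMQMMQQM) expands symbol-by-symbol to QM MMQ MMQ MMQ QM MMQ MMQ QM MMQ MMQ QM QM MMQ; joining the 13 pieces gives the next term.

QMMMQMMQMMQQMMMQMMQQMMMQMMQQMQMMMQ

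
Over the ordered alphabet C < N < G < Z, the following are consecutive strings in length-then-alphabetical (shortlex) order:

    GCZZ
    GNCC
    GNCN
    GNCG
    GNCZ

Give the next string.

Find the rightmost character of GNCZ below Z, bump it to the next letter, and reset everything to its right to C.

GNNC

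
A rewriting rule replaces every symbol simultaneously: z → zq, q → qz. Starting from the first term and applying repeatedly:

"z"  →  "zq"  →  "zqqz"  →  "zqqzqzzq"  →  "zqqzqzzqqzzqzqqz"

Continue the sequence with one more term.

Replace each of the 16 characters of zqqzqzzqqzzqzqqz in place — zq qz qz zq qz zq zq qz qz zq zq qz zq qz qz zq — and concatenate.

zqqzqzzqqzzqzqqzqzzqzqqzzqqzqzzq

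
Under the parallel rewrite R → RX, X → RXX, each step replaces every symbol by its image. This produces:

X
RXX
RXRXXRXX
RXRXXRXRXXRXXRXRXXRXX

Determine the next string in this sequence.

RXRXXRXRXXRXXRXRXXRXRXXRXXRXRXXRXXRXRXXRXRXXRXXRXRXXRXX

Applying the rule to each of the 21 symbols of RXRXXRXRXXRXXRXRXXRXX gives the pieces RX RXX RX RXX RXX RX RXX RX RXX RXX RX RXX RXX RX RXX RX RXX RXX RX RXX RXX, which concatenate to the answer.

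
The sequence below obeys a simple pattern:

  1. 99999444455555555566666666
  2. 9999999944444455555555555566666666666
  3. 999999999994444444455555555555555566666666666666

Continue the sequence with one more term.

The n-th term is 3n-1 9's then 2n 4's then 3n+3 5's then 3n+2 6's, where the shown terms are n = 2, 3, 4.
For the next term, n = 5, so the run lengths are 14, 10, 18, 17.

99999999999999444444444455555555555555555566666666666666666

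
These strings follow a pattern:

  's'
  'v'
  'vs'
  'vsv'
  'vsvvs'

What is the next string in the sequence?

From term 3 onward, concatenate the last term with the second-to-last: v·s = vs, vs·v = vsv, …
So term 6 is vsvvs·vsv.

vsvvsvsv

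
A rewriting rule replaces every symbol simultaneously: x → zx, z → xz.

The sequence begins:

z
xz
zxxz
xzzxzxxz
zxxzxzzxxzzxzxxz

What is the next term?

xzzxzxxzzxxzxzzxzxxzxzzxxzzxzxxz

Applying the rule to each of the 16 symbols of zxxzxzzxxzzxzxxz gives the pieces xz zx zx xz zx xz xz zx zx xz xz zx xz zx zx xz, which concatenate to the answer.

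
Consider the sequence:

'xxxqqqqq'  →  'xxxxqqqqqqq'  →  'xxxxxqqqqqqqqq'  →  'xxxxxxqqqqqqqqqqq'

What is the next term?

xxxxxxxqqqqqqqqqqqqq

The n-th term is n+1 x's then 2n+1 q's, where the shown terms are n = 2, 3, 4, 5.
For the next term, n = 6, so the run lengths are 7, 13.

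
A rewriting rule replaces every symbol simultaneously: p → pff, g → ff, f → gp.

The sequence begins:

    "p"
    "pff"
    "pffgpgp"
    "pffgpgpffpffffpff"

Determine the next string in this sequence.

pffgpgpffpffffpffgpgppffgpgpgpgppffgpgp

Replace each of the 17 characters of pffgpgpffpffffpff in place — pff gp gp ff pff ff pff gp gp pff gp gp gp gp pff gp gp — and concatenate.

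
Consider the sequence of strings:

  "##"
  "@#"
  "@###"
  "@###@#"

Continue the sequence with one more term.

This is a Fibonacci-style word recurrence s(k) = s(k−1)·s(k−2): e.g. @#·## = @###.
The next term joins @###@# and @###.

@###@#@###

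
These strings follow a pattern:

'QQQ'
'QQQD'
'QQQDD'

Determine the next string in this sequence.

Each term is the previous one with D appended.
One more step from QQQDD gives the answer.

QQQDDD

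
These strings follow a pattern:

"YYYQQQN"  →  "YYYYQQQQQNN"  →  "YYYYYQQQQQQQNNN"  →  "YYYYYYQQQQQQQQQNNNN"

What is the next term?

Term n consists of n+2 Y's, followed by 2n+1 Q's, followed by n N's (n = 1, 2, …).
Setting n = 5 gives 7, 11, 5 characters in each block.

YYYYYYYQQQQQQQQQQQNNNNN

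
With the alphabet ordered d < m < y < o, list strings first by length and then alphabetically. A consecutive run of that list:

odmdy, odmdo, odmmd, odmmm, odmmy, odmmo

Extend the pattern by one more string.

odmyd

Treat odmmo as a base-4 numeral over the given alphabet and add one, carrying through any trailing o's.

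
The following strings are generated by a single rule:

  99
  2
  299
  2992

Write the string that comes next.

Each term (from the third on) is the previous term followed by the one before it: term 3 = 2·99 = 299.
The next term joins 2992 and 299.

2992299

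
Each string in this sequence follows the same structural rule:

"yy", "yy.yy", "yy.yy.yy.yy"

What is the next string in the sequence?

yy.yy.yy.yy.yy.yy.yy.yy

s(k+1) = s(k)·.·s(k) — each term doubles the last with '.' between the halves.
One more doubling of yy.yy.yy.yy gives the answer.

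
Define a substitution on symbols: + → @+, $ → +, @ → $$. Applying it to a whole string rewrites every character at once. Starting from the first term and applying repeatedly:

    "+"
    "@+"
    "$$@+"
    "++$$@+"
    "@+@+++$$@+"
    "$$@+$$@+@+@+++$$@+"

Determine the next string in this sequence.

φ($$@+$$@+@+@+++$$@+) expands symbol-by-symbol to + + $$ @+ + + $$ @+ $$ @+ $$ @+ @+ @+ + + $$ @+; joining the 18 pieces gives the next term.

++$$@+++$$@+$$@+$$@+@+@+++$$@+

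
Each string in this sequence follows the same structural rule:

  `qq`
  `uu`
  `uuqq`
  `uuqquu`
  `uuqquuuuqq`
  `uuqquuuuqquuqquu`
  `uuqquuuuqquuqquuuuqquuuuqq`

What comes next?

uuqquuuuqquuqquuuuqquuuuqquuqquuuuqquuqquu

This is a Fibonacci-style word recurrence s(k) = s(k−1)·s(k−2): e.g. uu·qq = uuqq.
So term 8 is uuqquuuuqquuqquuuuqquuuuqq·uuqquuuuqquuqquu.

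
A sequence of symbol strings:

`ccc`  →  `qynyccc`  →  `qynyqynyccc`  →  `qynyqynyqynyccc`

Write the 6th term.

Each term is the previous one with qyny prepended.
From qynyqynyqynyccc, 2 further steps: qynyqynyqynyccc → qynyqynyqynyqynyccc → (answer).

qynyqynyqynyqynyqynyccc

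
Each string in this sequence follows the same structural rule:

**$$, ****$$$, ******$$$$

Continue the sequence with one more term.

Reading off run lengths: * runs 2, 4, 6; $ runs 2, 3, 4 — each is linear in n (n = 1, 2, …).
For the next term, n = 4, so the run lengths are 8, 5.

********$$$$$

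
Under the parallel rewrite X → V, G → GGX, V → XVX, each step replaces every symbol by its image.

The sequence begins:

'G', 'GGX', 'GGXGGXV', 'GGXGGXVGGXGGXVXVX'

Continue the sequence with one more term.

GGXGGXVGGXGGXVXVXGGXGGXVGGXGGXVXVXVXVXV

Applying the rule to each of the 17 symbols of GGXGGXVGGXGGXVXVX gives the pieces GGX GGX V GGX GGX V XVX GGX GGX V GGX GGX V XVX V XVX V, which concatenate to the answer.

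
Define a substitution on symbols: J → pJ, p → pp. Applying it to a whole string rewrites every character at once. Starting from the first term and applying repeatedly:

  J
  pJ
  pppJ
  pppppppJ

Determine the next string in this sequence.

Expanding pppppppJ: p→pp, p→pp, p→pp, p→pp, p→pp, p→pp, p→pp, J→pJ. Concatenated: pp pp pp pp pp pp pp pJ.

pppppppppppppppJ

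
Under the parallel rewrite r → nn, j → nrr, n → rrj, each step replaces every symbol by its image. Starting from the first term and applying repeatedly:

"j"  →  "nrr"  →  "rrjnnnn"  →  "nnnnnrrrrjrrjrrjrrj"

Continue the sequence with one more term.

Replace each of the 19 characters of nnnnnrrrrjrrjrrjrrj in place — rrj rrj rrj rrj rrj nn nn nn nn nrr nn nn nrr nn nn nrr nn nn nrr — and concatenate.

rrjrrjrrjrrjrrjnnnnnnnnnrrnnnnnrrnnnnnrrnnnnnrr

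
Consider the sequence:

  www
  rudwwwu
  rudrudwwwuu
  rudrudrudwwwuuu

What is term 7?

Each term wraps the previous one in rud on the left and u on the right.
From rudrudrudwwwuuu, 3 further steps: rudrudrudwwwuuu → rudrudrudrudwwwuuuu → rudrudrudrudrudwwwuuuuu → (answer).

rudrudrudrudrudrudwwwuuuuuu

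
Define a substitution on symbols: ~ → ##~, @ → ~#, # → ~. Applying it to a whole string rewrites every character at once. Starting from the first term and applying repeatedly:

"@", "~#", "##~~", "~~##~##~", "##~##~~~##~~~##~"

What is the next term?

Replace each of the 16 characters of ##~##~~~##~~~##~ in place — ~ ~ ##~ ~ ~ ##~ ##~ ##~ ~ ~ ##~ ##~ ##~ ~ ~ ##~ — and concatenate.

~~##~~~##~##~##~~~##~##~##~~~##~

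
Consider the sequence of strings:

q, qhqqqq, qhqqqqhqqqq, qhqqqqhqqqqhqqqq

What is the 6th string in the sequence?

qhqqqqhqqqqhqqqqhqqqqhqqqq

Each term is the previous one with hqqqq appended.
From qhqqqqhqqqqhqqqq, 2 further steps: qhqqqqhqqqqhqqqq → qhqqqqhqqqqhqqqqhqqqq → (answer).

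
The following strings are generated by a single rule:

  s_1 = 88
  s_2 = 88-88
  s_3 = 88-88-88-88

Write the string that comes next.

Every step duplicates the string with '-' between the halves.
One more doubling of 88-88-88-88 gives the answer.

88-88-88-88-88-88-88-88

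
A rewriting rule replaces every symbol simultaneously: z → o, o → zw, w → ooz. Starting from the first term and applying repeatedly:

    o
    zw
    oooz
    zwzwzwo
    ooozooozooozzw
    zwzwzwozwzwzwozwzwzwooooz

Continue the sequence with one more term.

ooozooozooozzwooozooozooozzwooozooozooozzwzwzwzwo

Applying the rule to each of the 25 symbols of zwzwzwozwzwzwozwzwzwooooz gives the pieces o ooz o ooz o ooz zw o ooz o ooz o ooz zw o ooz o ooz o ooz zw zw zw zw o, which concatenate to the answer.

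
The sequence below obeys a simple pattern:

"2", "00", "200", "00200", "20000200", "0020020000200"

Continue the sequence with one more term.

200002000020020000200

Each term (from the third on) is the two preceding terms concatenated in order: term 3 = 2·00 = 200.
So term 7 is 20000200·0020020000200.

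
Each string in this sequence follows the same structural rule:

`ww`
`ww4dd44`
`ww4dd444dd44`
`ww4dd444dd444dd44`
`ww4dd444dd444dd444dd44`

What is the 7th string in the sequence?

Each term is the previous one with 4dd44 appended.
From ww4dd444dd444dd444dd44, 2 further steps: ww4dd444dd444dd444dd44 → ww4dd444dd444dd444dd444dd44 → (answer).

ww4dd444dd444dd444dd444dd444dd44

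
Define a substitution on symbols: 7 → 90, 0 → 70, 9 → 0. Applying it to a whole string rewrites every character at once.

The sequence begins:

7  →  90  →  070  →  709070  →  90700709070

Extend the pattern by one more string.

07090707090700709070

Apply φ to 90700709070 symbol by symbol: 9→0, 0→70, 7→90, 0→70, 0→70, 7→90, 0→70, 9→0, 0→70, 7→90, 0→70; joined: 0 70 90 70 70 90 70 0 70 90 70.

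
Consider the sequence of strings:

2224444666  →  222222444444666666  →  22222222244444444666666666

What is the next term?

The n-th term is 3n 2's then 2n+2 4's then 3n 6's (n = 1, 2, …).
Setting n = 4 gives 12, 10, 12 characters in each block.

2222222222224444444444666666666666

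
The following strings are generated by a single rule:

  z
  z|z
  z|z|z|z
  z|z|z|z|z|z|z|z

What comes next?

z|z|z|z|z|z|z|z|z|z|z|z|z|z|z|z

Every step duplicates the string with '|' between the halves.
So the next term is two copies of z|z|z|z|z|z|z|z with '|' between the halves.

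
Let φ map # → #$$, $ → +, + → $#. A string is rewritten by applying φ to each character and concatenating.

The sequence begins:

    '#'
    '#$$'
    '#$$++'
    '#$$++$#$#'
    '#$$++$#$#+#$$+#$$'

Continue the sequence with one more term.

φ(#$$++$#$#+#$$+#$$) expands symbol-by-symbol to #$$ + + $# $# + #$$ + #$$ $# #$$ + + $# #$$ + +; joining the 17 pieces gives the next term.

#$$++$#$#+#$$+#$$$##$$++$##$$++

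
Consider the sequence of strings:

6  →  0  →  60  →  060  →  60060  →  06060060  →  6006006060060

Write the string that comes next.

This is a Fibonacci-style word recurrence s(k) = s(k−2)·s(k−1): e.g. 6·0 = 60.
So term 8 is 06060060·6006006060060.

060600606006006060060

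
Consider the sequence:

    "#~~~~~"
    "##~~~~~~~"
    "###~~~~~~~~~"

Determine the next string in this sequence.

####~~~~~~~~~~~

Each string has the form #^{n-1} ~^{2n+1}, where the shown terms are n = 2, 3, 4.
For the next term, n = 5, so the run lengths are 4, 11.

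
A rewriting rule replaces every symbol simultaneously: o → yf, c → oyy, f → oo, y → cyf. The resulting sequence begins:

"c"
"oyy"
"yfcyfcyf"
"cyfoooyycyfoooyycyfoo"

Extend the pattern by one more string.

Applying the rule to each of the 21 symbols of cyfoooyycyfoooyycyfoo gives the pieces oyy cyf oo yf yf yf cyf cyf oyy cyf oo yf yf yf cyf cyf oyy cyf oo yf yf, which concatenate to the answer.

oyycyfooyfyfyfcyfcyfoyycyfooyfyfyfcyfcyfoyycyfooyfyf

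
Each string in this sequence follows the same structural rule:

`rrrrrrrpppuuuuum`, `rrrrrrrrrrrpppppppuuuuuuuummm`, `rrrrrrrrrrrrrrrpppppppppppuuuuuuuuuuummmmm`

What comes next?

rrrrrrrrrrrrrrrrrrrpppppppppppppppuuuuuuuuuuuuuummmmmmm

Term n consists of 4n+3 r's, followed by 4n-1 p's, followed by 3n+2 u's, followed by 2n-1 m's (n = 1, 2, …).
At n = 4 the blocks have lengths 19, 15, 14, 7.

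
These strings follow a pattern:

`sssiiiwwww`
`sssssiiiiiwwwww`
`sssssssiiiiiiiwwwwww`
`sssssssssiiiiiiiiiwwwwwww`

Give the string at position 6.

The n-th term is 2n-1 s's then 2n-1 i's then n+2 w's, where the shown terms are n = 2, 3, 4, 5.
For term 6, n = 7, so the run lengths are 13, 13, 9.

sssssssssssssiiiiiiiiiiiiiwwwwwwwww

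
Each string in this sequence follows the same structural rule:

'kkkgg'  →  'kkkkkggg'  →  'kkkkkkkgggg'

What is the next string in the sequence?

Term n consists of 2n+1 k's, followed by n+1 g's (n = 1, 2, …).
At n = 4 the blocks have lengths 9, 5.

kkkkkkkkkggggg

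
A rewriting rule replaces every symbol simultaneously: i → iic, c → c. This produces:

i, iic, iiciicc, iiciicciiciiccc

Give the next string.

Rewriting the 15 symbols of iiciicciiciiccc one by one yields iic iic c iic iic c c iic iic c iic iic c c c; concatenated:

iiciicciiciiccciiciicciiciicccc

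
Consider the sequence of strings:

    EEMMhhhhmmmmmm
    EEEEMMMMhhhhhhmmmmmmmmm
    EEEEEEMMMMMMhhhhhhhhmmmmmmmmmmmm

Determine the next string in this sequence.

EEEEEEEEMMMMMMMMhhhhhhhhhhmmmmmmmmmmmmmmm

The n-th term is 2n E's then 2n M's then 2n+2 h's then 3n+3 m's (n = 1, 2, …).
At n = 4 the blocks have lengths 8, 8, 10, 15.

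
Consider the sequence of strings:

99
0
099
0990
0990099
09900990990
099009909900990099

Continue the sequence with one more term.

This is a Fibonacci-style word recurrence s(k) = s(k−1)·s(k−2): e.g. 0·99 = 099.
So term 8 is 099009909900990099·09900990990.

09900990990099009909900990990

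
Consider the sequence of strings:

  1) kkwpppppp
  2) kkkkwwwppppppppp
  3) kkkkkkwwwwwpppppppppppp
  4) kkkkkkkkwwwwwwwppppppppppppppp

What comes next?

kkkkkkkkkkwwwwwwwwwpppppppppppppppppp

Reading off run lengths: k runs 2, 4, 6, 8; w runs 1, 3, 5, 7; p runs 6, 9, 12, 15 — each is linear in n (n = 1, 2, …).
Setting n = 5 gives 10, 9, 18 characters in each block.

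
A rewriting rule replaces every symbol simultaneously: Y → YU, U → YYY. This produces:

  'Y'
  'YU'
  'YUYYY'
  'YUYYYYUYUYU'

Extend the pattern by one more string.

YUYYYYUYUYUYUYYYYUYYYYUYYY

Expanding YUYYYYUYUYU: Y→YU, U→YYY, Y→YU, Y→YU, Y→YU, Y→YU, U→YYY, Y→YU, U→YYY, Y→YU, U→YYY. Concatenated: YU YYY YU YU YU YU YYY YU YYY YU YYY.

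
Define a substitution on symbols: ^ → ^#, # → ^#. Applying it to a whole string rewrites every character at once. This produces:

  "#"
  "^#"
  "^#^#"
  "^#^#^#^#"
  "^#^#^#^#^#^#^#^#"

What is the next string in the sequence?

Rewriting the 16 symbols of ^#^#^#^#^#^#^#^# one by one yields ^# ^# ^# ^# ^# ^# ^# ^# ^# ^# ^# ^# ^# ^# ^# ^#; concatenated:

^#^#^#^#^#^#^#^#^#^#^#^#^#^#^#^#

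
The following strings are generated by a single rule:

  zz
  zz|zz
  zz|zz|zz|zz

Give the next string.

Each string is two copies of the previous one joined by '|'.
So the next term is two copies of zz|zz|zz|zz with '|' between the halves.

zz|zz|zz|zz|zz|zz|zz|zz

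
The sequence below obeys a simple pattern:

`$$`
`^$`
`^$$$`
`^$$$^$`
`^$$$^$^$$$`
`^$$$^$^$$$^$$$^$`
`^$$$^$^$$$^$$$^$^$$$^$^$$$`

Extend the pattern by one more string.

^$$$^$^$$$^$$$^$^$$$^$^$$$^$$$^$^$$$^$$$^$

Each term (from the third on) is the previous term followed by the one before it: term 3 = ^$·$$ = ^$$$.
So term 8 is ^$$$^$^$$$^$$$^$^$$$^$^$$$·^$$$^$^$$$^$$$^$.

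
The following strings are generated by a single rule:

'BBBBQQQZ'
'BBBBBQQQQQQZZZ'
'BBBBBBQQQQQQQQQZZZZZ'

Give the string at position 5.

BBBBBBBBQQQQQQQQQQQQQQQZZZZZZZZZ

Reading off run lengths: B runs 4, 5, 6; Q runs 3, 6, 9; Z runs 1, 3, 5 — each is linear in n (n = 1, 2, …).
At n = 5 the blocks have lengths 8, 15, 9.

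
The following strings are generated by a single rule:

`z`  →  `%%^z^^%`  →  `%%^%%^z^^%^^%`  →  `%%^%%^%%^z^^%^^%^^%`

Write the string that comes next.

%%^%%^%%^%%^z^^%^^%^^%^^%

s(k+1) = %%^·s(k)·^^%, so each term gains %%^ as a prefix and ^^% as a suffix.
One more step from %%^%%^%%^z^^%^^%^^% gives the answer.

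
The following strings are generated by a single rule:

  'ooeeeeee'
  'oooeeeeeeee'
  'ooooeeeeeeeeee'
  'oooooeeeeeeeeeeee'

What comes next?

ooooooeeeeeeeeeeeeee

Each string has the form o^{n-1} e^{2n}, where the shown terms are n = 3, 4, 5, 6.
Setting n = 7 gives 6, 14 characters in each block.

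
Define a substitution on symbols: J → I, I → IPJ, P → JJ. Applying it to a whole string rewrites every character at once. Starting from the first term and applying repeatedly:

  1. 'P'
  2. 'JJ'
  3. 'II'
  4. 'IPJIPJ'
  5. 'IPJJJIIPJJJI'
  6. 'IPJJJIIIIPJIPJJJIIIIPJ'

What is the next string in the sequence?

Rewriting the 22 symbols of IPJJJIIIIPJIPJJJIIIIPJ one by one yields IPJ JJ I I I IPJ IPJ IPJ IPJ JJ I IPJ JJ I I I IPJ IPJ IPJ IPJ JJ I; concatenated:

IPJJJIIIIPJIPJIPJIPJJJIIPJJJIIIIPJIPJIPJIPJJJI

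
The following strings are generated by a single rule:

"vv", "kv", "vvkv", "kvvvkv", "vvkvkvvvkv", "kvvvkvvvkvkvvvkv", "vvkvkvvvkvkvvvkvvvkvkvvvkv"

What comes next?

This is a Fibonacci-style word recurrence s(k) = s(k−2)·s(k−1): e.g. vv·kv = vvkv.
Continuing: kvvvkvvvkvkvvvkv · vvkvkvvvkvkvvvkvvvkvkvvvkv gives term 8.

kvvvkvvvkvkvvvkvvvkvkvvvkvkvvvkvvvkvkvvvkv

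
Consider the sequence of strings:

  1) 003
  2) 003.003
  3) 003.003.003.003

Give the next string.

Each string is two copies of the previous one joined by '.'.
Doubling 003.003.003.003 with '.' between the halves:

003.003.003.003.003.003.003.003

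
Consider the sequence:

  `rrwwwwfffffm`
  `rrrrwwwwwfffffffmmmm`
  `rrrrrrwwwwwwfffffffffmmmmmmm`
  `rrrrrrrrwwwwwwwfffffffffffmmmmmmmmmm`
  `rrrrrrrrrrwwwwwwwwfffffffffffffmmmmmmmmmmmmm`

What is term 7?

rrrrrrrrrrrrrrwwwwwwwwwwfffffffffffffffffmmmmmmmmmmmmmmmmmmm

Term n consists of 2n r's, followed by n+3 w's, followed by 2n+3 f's, followed by 3n-2 m's (n = 1, 2, …).
Setting n = 7 gives 14, 10, 17, 19 characters in each block.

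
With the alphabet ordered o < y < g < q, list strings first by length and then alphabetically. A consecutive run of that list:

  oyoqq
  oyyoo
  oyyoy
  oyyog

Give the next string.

Find the rightmost character of oyyog below q, bump it to the next letter, and reset everything to its right to o.

oyyoq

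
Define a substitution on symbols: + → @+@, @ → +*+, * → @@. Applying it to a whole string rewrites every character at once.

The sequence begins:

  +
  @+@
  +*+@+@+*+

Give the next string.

@+@@@@+@+*+@+@+*+@+@@@@+@

Expanding +*+@+@+*+: +→@+@, *→@@, +→@+@, @→+*+, +→@+@, @→+*+, +→@+@, *→@@, +→@+@. Concatenated: @+@ @@ @+@ +*+ @+@ +*+ @+@ @@ @+@.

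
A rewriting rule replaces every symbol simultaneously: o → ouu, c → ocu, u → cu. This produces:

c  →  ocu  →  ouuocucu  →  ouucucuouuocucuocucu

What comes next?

Applying the rule to each of the 20 symbols of ouucucuouuocucuocucu gives the pieces ouu cu cu ocu cu ocu cu ouu cu cu ouu ocu cu ocu cu ouu ocu cu ocu cu, which concatenate to the answer.

ouucucuocucuocucuouucucuouuocucuocucuouuocucuocucu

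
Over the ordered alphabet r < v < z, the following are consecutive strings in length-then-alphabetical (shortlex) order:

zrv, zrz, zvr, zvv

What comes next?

Treat zvv as a base-3 numeral over the given alphabet and add one, carrying through any trailing z's.

zvz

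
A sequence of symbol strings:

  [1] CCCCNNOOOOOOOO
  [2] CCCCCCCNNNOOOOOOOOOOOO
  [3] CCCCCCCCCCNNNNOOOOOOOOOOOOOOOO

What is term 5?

CCCCCCCCCCCCCCCCNNNNNNOOOOOOOOOOOOOOOOOOOOOOOO

Reading off run lengths: C runs 4, 7, 10; N runs 2, 3, 4; O runs 8, 12, 16 — each is linear in n, where the shown terms are n = 2, 3, 4.
Setting n = 6 gives 16, 6, 24 characters in each block.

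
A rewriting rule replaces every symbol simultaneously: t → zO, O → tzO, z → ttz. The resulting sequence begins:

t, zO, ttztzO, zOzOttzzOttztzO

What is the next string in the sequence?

φ(zOzOttzzOttztzO) expands symbol-by-symbol to ttz tzO ttz tzO zO zO ttz ttz tzO zO zO ttz zO ttz tzO; joining the 15 pieces gives the next term.

ttztzOttztzOzOzOttzttztzOzOzOttzzOttztzO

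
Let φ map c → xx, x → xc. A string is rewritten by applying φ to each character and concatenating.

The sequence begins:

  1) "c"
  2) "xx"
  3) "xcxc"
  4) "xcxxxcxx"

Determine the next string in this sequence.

xcxxxcxcxcxxxcxc

Apply φ to xcxxxcxx symbol by symbol: x→xc, c→xx, x→xc, x→xc, x→xc, c→xx, x→xc, x→xc; joined: xc xx xc xc xc xx xc xc.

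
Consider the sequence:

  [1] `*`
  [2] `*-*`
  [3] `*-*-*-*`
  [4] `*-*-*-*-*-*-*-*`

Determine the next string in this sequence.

*-*-*-*-*-*-*-*-*-*-*-*-*-*-*-*

Every step duplicates the string with '-' between the halves.
One more doubling of *-*-*-*-*-*-*-* gives the answer.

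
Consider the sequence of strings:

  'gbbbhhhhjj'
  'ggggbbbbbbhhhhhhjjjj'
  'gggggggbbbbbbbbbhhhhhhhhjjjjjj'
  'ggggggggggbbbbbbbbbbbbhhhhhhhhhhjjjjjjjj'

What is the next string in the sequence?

gggggggggggggbbbbbbbbbbbbbbbhhhhhhhhhhhhjjjjjjjjjj

Each string has the form g^{3n-2} b^{3n} h^{2n+2} j^{2n} (n = 1, 2, …).
For the next term, n = 5, so the run lengths are 13, 15, 12, 10.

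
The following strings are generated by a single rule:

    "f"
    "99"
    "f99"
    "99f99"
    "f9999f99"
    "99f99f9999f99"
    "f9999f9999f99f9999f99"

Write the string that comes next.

99f99f9999f99f9999f9999f99f9999f99

This is a Fibonacci-style word recurrence s(k) = s(k−2)·s(k−1): e.g. f·99 = f99.
So term 8 is 99f99f9999f99·f9999f9999f99f9999f99.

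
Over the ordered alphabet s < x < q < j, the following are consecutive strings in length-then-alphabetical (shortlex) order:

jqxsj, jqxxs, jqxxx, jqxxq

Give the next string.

Treat jqxxq as a base-4 numeral over the given alphabet and add one, carrying through any trailing j's.

jqxxj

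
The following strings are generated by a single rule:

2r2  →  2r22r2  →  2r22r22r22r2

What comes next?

Every step duplicates the string.
Doubling 2r22r22r22r2:

2r22r22r22r22r22r22r22r2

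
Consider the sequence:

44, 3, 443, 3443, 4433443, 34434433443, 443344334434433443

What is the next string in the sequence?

This is a Fibonacci-style word recurrence s(k) = s(k−2)·s(k−1): e.g. 44·3 = 443.
Continuing: 34434433443 · 443344334434433443 gives term 8.

34434433443443344334434433443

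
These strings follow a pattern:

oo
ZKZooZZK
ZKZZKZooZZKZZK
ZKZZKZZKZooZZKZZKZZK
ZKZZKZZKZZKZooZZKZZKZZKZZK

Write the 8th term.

ZKZZKZZKZZKZZKZZKZZKZooZZKZZKZZKZZKZZKZZKZZK

Every step adds ZKZ to the front and ZZK to the end of the previous string.
From ZKZZKZZKZZKZooZZKZZKZZKZZK, 3 further steps: ZKZZKZZKZZKZooZZKZZKZZKZZK → ZKZZKZZKZZKZZKZooZZKZZKZZKZZKZZK → ZKZZKZZKZZKZZKZZKZooZZKZZKZZKZZKZZKZZK → (answer).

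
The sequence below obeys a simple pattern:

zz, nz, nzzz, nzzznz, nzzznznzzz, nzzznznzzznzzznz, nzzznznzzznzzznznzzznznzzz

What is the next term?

nzzznznzzznzzznznzzznznzzznzzznznzzznzzznz

Each term (from the third on) is the previous term followed by the one before it: term 3 = nz·zz = nzzz.
Continuing: nzzznznzzznzzznznzzznznzzz · nzzznznzzznzzznz gives term 8.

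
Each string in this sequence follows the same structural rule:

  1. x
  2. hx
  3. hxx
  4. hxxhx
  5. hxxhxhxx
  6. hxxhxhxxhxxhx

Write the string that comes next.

Each term (from the third on) is the previous term followed by the one before it: term 3 = hx·x = hxx.
The next term joins hxxhxhxxhxxhx and hxxhxhxx.

hxxhxhxxhxxhxhxxhxhxx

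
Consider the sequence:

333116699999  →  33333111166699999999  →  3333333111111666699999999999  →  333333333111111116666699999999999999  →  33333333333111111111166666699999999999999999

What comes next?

3333333333333111111111111666666699999999999999999999

Reading off run lengths: 3 runs 3, 5, 7, 9, 11; 1 runs 2, 4, 6, 8, 10; 6 runs 2, 3, 4, 5, 6; 9 runs 5, 8, 11, 14, 17 — each is linear in n (n = 1, 2, …).
At n = 6 the blocks have lengths 13, 12, 7, 20.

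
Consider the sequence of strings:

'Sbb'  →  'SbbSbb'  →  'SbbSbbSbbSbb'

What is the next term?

Every step duplicates the string.
So the next term is two copies of SbbSbbSbbSbb.

SbbSbbSbbSbbSbbSbbSbbSbb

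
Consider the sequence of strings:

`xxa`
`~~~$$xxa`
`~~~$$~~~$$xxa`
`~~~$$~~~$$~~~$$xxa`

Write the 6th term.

Every step adds ~~~$$ at the front: s(k+1) = ~~~$$·s(k).
From ~~~$$~~~$$~~~$$xxa, 2 further steps: ~~~$$~~~$$~~~$$xxa → ~~~$$~~~$$~~~$$~~~$$xxa → (answer).

~~~$$~~~$$~~~$$~~~$$~~~$$xxa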